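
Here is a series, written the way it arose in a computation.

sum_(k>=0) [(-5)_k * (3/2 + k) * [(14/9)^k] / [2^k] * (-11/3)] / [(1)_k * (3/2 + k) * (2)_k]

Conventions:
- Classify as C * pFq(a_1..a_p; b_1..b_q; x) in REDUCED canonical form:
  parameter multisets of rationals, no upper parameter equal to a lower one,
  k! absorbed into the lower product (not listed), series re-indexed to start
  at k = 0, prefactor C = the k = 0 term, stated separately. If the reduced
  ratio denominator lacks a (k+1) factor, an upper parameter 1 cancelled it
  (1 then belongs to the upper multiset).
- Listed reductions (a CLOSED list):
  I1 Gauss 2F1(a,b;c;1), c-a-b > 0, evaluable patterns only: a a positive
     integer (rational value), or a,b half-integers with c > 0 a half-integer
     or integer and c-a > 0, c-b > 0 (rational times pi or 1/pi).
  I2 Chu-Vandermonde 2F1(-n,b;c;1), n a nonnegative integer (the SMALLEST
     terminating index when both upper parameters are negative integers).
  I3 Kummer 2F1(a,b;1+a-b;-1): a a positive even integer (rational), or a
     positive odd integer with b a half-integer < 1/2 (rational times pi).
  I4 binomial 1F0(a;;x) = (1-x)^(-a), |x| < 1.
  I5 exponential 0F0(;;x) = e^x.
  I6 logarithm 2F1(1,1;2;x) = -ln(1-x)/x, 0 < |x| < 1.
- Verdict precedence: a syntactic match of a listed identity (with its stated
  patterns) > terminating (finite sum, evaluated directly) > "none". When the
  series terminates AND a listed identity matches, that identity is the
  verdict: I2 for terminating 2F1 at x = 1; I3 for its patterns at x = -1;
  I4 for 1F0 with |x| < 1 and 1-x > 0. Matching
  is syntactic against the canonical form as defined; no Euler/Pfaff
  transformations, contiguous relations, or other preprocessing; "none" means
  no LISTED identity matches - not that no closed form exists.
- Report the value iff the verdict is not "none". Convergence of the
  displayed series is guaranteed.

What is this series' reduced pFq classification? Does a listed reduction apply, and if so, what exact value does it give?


With C = -11/3: the canonical form is 1F1(-5; 2; 7/9). Verdict: terminating (-5 upstairs). 6 nonzero terms in all; added directly. Its exact value is 54907127/127545840.

Key step: t_0 being -11/3, the two k-th powers (C = -11/3, x = 7/9) combine into one argument.
Step ratio: r(k) = (7/9) * (k-5) / [(k+2) (k+1)] - rational in k, leading ratio (7/9); with t_0 = -11/3, classification follows.


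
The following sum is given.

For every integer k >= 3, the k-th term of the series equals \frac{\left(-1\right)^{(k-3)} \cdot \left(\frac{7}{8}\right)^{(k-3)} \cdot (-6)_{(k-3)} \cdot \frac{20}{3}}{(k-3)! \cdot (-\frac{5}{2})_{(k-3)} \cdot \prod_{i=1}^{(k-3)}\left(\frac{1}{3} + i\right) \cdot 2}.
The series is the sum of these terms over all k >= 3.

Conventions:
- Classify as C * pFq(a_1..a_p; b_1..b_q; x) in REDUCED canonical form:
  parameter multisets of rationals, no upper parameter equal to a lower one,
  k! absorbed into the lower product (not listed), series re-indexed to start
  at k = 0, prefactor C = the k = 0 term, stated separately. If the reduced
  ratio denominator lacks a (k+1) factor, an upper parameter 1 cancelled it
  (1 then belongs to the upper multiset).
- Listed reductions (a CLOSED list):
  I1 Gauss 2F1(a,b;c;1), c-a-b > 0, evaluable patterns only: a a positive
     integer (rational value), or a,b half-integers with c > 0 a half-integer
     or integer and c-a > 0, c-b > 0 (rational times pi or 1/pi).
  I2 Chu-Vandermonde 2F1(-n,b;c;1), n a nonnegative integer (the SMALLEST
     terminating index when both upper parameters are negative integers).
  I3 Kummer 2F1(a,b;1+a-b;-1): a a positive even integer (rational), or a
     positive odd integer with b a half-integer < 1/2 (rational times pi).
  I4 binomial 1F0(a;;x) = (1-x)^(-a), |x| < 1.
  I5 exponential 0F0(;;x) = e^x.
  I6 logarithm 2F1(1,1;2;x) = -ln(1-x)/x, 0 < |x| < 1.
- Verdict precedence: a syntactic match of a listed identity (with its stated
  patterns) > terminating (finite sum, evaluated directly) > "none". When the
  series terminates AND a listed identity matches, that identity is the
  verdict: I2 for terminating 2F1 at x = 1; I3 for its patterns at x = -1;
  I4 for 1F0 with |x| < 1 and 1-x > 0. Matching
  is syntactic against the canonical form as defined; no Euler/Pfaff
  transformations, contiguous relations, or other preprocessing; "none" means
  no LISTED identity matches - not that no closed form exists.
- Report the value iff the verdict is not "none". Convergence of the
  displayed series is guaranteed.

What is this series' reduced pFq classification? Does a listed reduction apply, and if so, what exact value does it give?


The series (x = -\frac{7}{8}) is 1F2: upper {-6}, lower {-\frac{5}{2}, \frac{4}{3}}, prefactor \frac{10}{3}. Verdict: terminating. With -6 upstairs the series is a 7-term polynomial sum; evaluated term by term. Sum: -\frac{8054990927}{4856217600}.

Key step: from the first term \frac{10}{3}: the (-1)^k factor (C = 10/3) folds into the argument's sign.
Term ratio: r(k) = -\frac{7}{8} * (k-6) / [(k-\frac{5}{2}) (k+\frac{4}{3}) (k+1)] - poly over poly, x = -\frac{7}{8} from leading terms; C = \frac{10}{3} at k = 0.


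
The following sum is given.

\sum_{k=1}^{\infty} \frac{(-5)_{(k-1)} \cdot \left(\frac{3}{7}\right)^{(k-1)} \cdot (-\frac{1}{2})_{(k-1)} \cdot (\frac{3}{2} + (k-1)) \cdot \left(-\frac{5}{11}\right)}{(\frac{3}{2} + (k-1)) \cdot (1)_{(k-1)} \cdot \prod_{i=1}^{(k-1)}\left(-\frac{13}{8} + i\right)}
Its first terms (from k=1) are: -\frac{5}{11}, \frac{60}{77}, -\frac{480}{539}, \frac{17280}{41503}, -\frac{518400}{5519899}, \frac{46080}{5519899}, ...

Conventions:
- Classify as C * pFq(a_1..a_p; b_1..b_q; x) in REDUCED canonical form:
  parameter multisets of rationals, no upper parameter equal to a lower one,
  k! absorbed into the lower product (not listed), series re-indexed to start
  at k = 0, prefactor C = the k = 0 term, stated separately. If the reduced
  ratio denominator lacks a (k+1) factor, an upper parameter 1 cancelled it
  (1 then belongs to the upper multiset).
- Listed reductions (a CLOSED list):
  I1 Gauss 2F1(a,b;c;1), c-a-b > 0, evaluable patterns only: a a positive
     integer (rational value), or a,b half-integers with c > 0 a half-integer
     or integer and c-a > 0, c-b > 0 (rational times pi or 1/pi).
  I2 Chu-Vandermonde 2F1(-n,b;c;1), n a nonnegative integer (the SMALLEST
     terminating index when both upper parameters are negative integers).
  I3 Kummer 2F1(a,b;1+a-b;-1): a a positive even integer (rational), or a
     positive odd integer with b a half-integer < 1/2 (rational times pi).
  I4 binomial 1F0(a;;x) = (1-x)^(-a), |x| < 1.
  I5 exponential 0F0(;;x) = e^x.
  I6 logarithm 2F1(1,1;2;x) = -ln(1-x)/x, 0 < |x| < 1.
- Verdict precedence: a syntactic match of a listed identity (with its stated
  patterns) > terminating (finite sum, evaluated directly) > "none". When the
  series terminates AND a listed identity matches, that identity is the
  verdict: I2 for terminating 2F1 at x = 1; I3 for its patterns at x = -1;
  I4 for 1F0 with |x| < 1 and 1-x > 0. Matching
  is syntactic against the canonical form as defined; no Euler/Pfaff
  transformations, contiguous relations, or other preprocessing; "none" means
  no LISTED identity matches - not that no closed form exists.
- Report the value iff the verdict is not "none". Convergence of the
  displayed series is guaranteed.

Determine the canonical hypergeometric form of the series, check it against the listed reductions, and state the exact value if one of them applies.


The tell: t_0 = -\frac{5}{11} here, and (1)_k (C = -5/11, x = 3/7) is k! itself.
Consecutive-term ratio: r(k) = \frac{3}{7} * (k-5) (k-\frac{1}{2}) / [(k-\frac{5}{8}) (k+1)] - rational; roots negated = parameters, x = \frac{3}{7}, C = -\frac{5}{11}.

This is -\frac{5}{11} * 2F1(-5, -\frac{1}{2}; -\frac{5}{8}; \frac{3}{7}) in reduced canonical form. Verdict: terminating. With -5 upstairs the series is a 6-term polynomial sum; evaluated term by term. Its exact value is -\frac{1297585}{5519899}.


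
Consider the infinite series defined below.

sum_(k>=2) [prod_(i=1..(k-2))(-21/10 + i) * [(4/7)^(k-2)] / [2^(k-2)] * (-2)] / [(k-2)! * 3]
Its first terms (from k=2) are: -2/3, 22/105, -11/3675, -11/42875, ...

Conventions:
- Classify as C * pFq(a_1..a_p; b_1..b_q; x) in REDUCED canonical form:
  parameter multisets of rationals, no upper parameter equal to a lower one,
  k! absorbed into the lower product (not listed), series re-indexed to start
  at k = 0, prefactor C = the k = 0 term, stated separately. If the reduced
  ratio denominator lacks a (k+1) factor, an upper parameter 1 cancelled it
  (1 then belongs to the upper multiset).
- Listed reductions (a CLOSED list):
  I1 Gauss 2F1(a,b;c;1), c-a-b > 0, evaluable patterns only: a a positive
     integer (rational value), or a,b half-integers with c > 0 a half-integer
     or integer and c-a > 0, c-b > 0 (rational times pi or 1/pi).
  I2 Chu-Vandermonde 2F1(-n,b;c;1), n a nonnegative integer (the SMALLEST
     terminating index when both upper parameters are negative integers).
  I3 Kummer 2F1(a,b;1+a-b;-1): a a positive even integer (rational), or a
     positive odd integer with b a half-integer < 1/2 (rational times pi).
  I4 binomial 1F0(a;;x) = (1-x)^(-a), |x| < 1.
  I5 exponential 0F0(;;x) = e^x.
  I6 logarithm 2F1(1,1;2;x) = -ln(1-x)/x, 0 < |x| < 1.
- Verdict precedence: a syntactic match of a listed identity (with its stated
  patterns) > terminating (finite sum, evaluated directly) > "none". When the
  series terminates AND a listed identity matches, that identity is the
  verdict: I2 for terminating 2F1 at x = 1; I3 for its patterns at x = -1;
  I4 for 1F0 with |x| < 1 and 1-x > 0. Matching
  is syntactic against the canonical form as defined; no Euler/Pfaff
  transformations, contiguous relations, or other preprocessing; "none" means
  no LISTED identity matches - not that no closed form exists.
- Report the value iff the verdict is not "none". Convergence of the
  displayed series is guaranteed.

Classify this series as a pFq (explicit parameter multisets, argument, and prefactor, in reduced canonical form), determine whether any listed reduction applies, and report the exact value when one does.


At argument 2/7: a 1F0 with upper {-11/10}, lower {-}, scaled by C = -2/3. Verdict: the binomial series (I4) fires (the 1F0 binomial series: exponent 11/10, x = 2/7). Exact value: (-2/3) * (5/7)^(11/10).

The tell: t_0 = -2/3 here, and the two k-th powers (C = -2/3) combine into one argument.
Ratio: r(k) = (2/7) * (k-11/10) / [(k+1)] - rational in k. x = (2/7); t_0 = -2/3; negate the roots.


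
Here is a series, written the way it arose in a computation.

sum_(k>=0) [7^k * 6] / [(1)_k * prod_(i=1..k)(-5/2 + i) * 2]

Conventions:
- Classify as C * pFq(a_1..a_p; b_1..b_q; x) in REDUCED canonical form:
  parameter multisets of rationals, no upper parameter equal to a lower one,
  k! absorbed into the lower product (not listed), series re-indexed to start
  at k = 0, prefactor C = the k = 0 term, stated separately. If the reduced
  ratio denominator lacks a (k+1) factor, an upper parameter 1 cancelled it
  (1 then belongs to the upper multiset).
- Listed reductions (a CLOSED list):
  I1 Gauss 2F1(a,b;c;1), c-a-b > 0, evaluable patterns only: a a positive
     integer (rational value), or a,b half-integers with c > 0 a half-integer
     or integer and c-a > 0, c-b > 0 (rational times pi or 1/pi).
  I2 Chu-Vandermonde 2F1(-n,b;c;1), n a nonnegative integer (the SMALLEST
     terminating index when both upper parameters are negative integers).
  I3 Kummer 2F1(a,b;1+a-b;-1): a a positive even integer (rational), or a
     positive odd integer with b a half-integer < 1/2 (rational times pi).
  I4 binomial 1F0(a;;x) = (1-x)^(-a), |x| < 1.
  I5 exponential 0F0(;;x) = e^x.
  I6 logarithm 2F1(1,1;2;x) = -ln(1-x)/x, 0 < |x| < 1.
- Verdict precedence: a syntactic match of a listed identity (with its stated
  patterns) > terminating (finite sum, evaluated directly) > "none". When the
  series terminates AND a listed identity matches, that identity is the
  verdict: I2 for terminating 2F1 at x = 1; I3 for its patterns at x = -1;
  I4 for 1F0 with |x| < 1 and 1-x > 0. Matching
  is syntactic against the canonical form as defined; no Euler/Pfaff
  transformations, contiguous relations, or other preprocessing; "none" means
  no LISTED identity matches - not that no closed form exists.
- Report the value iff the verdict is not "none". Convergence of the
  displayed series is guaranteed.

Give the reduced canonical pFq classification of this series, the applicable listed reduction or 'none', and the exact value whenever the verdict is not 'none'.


Reduced: x = 7, 0F1, upper = {-}, lower = {-3/2}, C = 3. Verdict: none. A 0F1 with upper {-} fits none of I1-I6 at x = 7; the sum runs forever.

First insight: from the first term 3: (1)_k (prefactor 3) is k! itself.
Step ratio: r(k) = 7 * 1 / [(k-3/2) (k+1)] - poly over poly, x = 7 from leading terms; C = 3 at k = 0.


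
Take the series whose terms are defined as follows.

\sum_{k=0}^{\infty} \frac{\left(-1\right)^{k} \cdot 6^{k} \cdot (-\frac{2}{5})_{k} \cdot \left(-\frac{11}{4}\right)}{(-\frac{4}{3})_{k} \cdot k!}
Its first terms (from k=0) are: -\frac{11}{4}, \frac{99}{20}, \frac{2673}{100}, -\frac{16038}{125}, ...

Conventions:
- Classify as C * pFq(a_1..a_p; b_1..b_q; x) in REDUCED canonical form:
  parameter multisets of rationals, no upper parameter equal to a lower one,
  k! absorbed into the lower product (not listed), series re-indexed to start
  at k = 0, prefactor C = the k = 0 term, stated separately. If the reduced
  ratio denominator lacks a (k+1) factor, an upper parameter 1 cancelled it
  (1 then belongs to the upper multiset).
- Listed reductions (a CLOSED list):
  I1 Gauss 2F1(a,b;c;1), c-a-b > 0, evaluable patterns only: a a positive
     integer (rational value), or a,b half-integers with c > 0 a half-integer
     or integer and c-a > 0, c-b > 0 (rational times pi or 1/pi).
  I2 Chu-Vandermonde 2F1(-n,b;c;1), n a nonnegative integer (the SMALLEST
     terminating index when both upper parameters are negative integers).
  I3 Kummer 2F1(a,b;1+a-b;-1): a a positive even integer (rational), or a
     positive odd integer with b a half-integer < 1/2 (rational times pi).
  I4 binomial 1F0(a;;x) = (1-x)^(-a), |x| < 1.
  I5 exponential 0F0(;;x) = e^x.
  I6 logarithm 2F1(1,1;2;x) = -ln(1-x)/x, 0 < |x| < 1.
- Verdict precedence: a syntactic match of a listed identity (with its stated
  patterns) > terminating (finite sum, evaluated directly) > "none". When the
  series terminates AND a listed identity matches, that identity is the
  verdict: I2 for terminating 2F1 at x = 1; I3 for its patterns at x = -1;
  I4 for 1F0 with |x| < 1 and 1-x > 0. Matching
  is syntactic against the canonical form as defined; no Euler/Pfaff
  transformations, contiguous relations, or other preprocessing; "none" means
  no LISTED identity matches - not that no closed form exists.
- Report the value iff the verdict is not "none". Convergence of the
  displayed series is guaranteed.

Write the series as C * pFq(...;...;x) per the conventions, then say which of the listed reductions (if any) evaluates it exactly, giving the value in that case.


Reduced: x = -6, 1F1, upper = {-\frac{2}{5}}, lower = {-\frac{4}{3}}, C = -\frac{11}{4}. Verdict: none (x = -6): each listed identity misses the multisets {-\frac{2}{5}} ; {-\frac{4}{3}}.

Key step: t_0 being -\frac{11}{4}, the (-1)^k factor (C = -11/4) folds into the argument's sign.
Term ratio: r(k) = -6 * (k-\frac{2}{5}) / [(k-\frac{4}{3}) (k+1)] - rational; roots negated = parameters, x = -6, C = -\frac{11}{4}.


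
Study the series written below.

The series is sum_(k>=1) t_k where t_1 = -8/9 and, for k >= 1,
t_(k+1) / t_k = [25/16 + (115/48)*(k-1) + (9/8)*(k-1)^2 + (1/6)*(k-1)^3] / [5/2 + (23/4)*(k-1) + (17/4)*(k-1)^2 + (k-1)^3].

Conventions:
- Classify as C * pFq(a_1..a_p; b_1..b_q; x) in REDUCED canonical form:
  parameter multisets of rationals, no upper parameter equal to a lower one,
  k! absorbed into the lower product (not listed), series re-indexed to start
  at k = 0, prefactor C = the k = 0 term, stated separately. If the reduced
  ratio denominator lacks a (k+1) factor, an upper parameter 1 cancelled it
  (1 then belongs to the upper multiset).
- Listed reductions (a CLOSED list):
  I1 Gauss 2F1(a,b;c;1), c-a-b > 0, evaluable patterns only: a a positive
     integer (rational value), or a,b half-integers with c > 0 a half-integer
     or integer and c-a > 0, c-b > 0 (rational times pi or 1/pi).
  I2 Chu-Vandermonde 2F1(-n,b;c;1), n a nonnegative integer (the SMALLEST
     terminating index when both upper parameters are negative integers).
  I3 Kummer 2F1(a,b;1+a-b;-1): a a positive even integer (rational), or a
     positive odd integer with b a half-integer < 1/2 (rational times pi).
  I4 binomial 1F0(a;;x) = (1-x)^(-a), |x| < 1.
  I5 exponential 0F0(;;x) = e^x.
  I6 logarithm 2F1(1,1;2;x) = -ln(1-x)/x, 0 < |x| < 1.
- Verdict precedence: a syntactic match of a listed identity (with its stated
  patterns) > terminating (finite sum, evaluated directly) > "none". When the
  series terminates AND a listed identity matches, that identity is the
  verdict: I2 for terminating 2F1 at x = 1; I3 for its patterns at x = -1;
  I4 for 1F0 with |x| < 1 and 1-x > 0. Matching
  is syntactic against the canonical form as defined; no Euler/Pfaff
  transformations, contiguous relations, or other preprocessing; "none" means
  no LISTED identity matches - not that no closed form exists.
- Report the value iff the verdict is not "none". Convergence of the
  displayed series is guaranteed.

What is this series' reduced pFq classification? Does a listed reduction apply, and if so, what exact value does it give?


With C = -8/9: the canonical form is 2F1(5/2, 3; 2; 1/6). Verdict: none - at argument 1/6 the multisets {5/2, 3} ; {2} match no listed identity.

The tell: t_0 = -8/9 here, and the parameter 5/4 appears in both the upper and lower lists and cancels.
Term ratio: r(k) = (1/6) * (k+5/2) (k+3) / [(k+2) (k+1)] - rational; roots negated = parameters, x = (1/6), C = -8/9.


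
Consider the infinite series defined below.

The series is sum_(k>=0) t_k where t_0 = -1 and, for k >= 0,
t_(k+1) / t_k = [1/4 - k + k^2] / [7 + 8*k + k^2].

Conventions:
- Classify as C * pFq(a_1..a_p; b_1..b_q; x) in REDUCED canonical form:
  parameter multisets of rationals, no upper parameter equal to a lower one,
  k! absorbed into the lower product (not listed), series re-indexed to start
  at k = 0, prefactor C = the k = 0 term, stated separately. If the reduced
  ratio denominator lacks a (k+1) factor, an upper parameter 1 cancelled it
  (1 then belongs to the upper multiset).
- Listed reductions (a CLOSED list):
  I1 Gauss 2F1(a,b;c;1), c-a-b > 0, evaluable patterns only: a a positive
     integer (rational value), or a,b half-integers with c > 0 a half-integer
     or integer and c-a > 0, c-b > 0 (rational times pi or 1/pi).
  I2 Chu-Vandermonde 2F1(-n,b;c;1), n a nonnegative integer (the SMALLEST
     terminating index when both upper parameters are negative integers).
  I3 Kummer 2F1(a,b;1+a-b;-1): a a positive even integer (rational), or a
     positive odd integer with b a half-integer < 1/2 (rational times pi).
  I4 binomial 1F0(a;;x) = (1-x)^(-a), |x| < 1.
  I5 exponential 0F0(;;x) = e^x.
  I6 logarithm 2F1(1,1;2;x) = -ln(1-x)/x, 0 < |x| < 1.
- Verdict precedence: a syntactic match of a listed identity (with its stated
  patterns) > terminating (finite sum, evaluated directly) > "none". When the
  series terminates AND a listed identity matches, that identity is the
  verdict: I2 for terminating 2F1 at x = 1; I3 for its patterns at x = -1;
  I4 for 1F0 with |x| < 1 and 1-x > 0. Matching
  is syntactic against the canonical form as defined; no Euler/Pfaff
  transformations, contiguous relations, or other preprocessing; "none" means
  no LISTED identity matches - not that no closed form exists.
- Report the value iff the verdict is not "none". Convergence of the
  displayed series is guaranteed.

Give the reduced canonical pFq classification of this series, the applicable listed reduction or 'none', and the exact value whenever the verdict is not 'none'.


Canonical form: C = -1 times 2F1 with upper {-1/2, -1/2}, lower {7}, x = 1. Verdict: the half-integer Gauss pattern (I1) matches (x = 1; upper {-1/2, -1/2} half-integers, c = 7 in the evaluable pattern). Its exact value is (-4194304/1288287) / pi.

The tell: t_0 being -1, roots of the ratio polynomials (C = -1, x = 1) are the negated parameters.
Step ratio: r(k) = 1 * (k-1/2) (k-1/2) / [(k+7) (k+1)] - rational in k. x = 1; t_0 = -1; negate the roots.


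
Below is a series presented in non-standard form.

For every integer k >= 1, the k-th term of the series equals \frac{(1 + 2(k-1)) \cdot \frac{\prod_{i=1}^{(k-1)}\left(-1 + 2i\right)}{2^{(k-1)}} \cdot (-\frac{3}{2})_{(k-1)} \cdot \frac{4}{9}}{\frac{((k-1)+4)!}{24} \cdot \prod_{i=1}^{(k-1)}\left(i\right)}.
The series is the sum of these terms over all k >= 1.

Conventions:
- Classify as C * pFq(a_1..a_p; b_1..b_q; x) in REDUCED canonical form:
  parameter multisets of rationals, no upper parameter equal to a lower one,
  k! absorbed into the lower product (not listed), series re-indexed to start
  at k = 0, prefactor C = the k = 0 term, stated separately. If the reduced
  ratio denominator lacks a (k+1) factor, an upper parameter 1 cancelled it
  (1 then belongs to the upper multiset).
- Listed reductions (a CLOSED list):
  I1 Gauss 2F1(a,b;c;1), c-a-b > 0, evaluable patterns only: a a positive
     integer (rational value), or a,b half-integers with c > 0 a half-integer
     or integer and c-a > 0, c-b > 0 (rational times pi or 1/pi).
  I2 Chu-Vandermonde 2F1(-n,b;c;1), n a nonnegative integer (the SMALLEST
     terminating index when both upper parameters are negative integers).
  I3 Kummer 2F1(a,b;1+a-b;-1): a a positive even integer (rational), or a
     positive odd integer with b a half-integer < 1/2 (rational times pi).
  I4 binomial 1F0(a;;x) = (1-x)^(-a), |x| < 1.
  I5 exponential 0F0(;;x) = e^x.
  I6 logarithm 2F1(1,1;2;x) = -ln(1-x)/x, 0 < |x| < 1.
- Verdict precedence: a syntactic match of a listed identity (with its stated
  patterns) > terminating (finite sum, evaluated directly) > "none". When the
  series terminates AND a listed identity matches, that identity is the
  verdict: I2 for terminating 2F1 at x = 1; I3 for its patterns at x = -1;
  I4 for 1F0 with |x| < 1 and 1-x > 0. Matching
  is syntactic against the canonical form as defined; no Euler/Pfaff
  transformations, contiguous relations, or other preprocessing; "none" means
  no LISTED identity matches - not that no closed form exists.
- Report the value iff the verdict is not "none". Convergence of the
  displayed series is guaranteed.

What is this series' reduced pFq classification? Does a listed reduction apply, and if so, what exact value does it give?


Reduced: x = 1, 2F1, upper = {-\frac{3}{2}, \frac{3}{2}}, lower = {5}, C = \frac{4}{9}. Verdict: the half-integer Gauss pattern (I1) applies (x = 1; upper {-\frac{3}{2}, \frac{3}{2}} half-integers, c = 5 in the evaluable pattern). Its exact value is \frac{131072}{155925} / \pi.

Key step: x = 1 and the denominator's factorial ratio (prefactor 4/9) is a lower Pochhammer.
Adjacent-term ratio: r(k) = 1 * (k-\frac{3}{2}) (k+\frac{3}{2}) / [(k+5) (k+1)] - poly over poly, x = 1 from leading terms; C = \frac{4}{9} at k = 0.


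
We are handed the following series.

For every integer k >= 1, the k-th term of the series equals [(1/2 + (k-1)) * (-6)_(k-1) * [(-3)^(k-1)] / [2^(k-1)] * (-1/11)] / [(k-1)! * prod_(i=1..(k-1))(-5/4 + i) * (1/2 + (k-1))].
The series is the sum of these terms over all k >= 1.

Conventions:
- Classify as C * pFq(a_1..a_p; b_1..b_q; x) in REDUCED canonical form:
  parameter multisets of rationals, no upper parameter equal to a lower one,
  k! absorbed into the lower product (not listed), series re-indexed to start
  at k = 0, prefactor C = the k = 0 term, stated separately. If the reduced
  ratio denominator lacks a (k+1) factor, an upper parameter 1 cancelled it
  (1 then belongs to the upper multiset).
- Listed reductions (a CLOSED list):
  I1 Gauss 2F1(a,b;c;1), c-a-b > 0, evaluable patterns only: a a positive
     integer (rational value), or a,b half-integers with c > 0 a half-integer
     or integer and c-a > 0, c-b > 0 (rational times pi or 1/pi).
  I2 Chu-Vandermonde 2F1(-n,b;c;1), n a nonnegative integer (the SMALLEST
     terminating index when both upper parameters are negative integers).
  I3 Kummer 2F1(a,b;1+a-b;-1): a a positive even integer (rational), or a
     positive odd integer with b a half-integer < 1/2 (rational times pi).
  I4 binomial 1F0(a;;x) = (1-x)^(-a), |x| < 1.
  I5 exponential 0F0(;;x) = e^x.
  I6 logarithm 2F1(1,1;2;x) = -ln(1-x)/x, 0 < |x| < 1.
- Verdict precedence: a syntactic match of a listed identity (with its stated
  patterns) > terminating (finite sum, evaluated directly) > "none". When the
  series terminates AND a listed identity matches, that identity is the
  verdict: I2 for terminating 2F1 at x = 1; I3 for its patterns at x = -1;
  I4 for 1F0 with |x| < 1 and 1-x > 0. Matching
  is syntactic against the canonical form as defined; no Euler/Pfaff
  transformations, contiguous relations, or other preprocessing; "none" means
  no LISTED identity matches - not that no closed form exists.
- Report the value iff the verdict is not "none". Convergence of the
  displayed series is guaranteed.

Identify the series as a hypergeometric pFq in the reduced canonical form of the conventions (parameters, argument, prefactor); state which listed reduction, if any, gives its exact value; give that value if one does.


Classification (C = -1/11): 1F1 with upper {-6}, lower {-1/4}, argument x = -3/2. Verdict: terminating - upper -6 stops the sum at k = 6; the 7 terms are added exactly. Its exact value is 759361/16093.

The tell: t_0 = -1/11 here, and the lower running product (C = -1/11) is a rising factorial.
Ratio: r(k) = (-3/2) * (k-6) / [(k-1/4) (k+1)] ; factor over Q: parameters, x = (-3/2), and C = -1/11.


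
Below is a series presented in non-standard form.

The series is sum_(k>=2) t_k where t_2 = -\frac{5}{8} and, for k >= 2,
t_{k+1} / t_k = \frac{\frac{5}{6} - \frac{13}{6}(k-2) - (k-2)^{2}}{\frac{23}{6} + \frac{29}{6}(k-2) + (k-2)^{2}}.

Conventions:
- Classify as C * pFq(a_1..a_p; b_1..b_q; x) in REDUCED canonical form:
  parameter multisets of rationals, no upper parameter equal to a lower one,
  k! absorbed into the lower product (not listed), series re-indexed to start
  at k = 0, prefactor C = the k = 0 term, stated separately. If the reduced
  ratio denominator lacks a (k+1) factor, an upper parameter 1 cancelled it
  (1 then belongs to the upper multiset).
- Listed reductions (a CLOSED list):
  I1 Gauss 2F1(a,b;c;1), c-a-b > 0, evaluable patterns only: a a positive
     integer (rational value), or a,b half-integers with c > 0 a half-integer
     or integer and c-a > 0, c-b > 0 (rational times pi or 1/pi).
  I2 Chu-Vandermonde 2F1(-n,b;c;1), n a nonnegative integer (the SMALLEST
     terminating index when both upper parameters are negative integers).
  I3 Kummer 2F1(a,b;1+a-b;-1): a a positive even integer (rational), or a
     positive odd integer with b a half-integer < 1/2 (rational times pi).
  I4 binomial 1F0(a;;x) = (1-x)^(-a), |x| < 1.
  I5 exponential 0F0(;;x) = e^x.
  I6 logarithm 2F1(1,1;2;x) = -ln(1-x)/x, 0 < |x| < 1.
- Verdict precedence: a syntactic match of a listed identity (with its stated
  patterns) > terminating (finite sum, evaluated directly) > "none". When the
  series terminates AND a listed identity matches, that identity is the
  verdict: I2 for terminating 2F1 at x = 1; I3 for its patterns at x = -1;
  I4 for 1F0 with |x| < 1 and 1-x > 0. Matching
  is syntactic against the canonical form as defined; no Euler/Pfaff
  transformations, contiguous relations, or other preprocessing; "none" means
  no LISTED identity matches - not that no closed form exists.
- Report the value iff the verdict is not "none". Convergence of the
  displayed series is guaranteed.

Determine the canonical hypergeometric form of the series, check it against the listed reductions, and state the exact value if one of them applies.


At argument -1: a 2F1 with upper {-\frac{1}{3}, \frac{5}{2}}, lower {\frac{23}{6}}, scaled by C = -\frac{5}{8}. Verdict: none here - no I1-I6 shape fits x = -1 with lower {\frac{23}{6}}.

The tell: t_0 being -\frac{5}{8}, the expanded ratio factors over Q; C = -5/8, roots give parameters.
Adjacent-term ratio: r(k) = -1 * (k-\frac{1}{3}) (k+\frac{5}{2}) / [(k+\frac{23}{6}) (k+1)] ; factor over Q: parameters, x = -1, and C = -\frac{5}{8}.


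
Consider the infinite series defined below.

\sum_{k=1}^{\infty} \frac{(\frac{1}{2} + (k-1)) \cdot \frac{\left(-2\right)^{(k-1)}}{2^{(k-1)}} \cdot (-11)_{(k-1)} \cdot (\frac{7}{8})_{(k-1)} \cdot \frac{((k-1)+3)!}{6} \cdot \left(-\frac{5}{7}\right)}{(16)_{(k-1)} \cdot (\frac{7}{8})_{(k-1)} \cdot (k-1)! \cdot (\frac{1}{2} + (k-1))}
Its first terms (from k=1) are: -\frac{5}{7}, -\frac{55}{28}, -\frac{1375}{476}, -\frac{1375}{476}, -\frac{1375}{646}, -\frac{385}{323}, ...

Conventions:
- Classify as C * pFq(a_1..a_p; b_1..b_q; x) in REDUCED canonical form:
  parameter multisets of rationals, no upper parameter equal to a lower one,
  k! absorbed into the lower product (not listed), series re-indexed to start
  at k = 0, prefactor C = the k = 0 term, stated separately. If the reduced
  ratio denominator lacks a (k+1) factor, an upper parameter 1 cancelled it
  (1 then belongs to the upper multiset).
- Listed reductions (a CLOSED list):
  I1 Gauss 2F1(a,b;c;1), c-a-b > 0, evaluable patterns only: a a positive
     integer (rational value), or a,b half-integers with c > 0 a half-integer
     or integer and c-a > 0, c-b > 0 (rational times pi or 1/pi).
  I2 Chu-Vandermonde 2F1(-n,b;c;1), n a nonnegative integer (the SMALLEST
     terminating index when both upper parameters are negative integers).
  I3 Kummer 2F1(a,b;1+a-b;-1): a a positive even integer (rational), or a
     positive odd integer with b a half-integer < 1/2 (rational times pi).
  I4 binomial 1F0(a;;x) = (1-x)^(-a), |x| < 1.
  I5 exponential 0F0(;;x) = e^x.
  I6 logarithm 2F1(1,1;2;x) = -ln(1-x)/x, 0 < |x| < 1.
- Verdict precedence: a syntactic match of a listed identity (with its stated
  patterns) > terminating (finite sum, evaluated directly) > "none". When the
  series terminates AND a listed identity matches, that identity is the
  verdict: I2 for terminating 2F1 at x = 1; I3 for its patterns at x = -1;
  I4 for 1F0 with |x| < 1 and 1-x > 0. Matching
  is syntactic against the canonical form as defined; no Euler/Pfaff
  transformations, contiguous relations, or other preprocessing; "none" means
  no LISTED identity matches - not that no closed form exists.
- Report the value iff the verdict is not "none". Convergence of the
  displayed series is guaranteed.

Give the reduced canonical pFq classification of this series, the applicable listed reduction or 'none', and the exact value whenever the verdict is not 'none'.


At argument -1: a 2F1 with upper {-11, 4}, lower {16}, scaled by C = -\frac{5}{7}. Verdict: Kummer (I3) fires (x = -1; c = 16 equals 1+a-b for upper {-11, 4}: listed pattern). Value: -\frac{25}{2}.

First insight: with t_0 = -\frac{5}{7}, the parameter 7/8 appears in both the upper and lower lists and cancels (alongside the other common factor).
Consecutive-term ratio: r(k) = -1 * (k-11) (k+4) / [(k+16) (k+1)] - rational; roots negated = parameters, x = -1, C = -\frac{5}{7}.


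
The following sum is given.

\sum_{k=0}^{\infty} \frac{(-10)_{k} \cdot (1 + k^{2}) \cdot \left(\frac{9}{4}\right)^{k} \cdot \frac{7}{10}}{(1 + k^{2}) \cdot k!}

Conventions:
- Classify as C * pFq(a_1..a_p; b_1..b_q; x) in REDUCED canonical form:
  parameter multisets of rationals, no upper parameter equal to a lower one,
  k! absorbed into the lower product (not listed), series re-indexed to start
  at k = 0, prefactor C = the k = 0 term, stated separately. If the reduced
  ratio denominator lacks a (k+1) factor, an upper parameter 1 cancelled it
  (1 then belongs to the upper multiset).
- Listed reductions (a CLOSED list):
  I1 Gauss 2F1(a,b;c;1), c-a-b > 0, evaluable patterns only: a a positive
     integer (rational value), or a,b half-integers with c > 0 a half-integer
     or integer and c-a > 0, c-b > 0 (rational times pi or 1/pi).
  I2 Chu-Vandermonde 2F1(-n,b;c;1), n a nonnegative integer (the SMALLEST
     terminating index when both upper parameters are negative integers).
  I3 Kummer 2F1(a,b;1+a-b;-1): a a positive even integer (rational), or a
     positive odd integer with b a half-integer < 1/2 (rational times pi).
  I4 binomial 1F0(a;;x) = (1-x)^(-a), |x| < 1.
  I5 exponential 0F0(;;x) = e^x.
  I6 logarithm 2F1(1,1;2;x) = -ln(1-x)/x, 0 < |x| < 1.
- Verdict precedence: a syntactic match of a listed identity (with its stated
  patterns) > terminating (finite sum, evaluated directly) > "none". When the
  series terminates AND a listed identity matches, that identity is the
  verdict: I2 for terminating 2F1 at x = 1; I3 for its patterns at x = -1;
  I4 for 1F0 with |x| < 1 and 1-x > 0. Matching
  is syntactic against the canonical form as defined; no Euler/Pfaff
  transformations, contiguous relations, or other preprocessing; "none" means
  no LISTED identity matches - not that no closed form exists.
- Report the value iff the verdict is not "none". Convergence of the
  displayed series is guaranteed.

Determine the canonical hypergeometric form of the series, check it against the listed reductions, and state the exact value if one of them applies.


Key observation: with t_0 = \frac{7}{10}, k^2 + 1 divides numerator and denominator alike; prefactor 7/10 after cancelling.
Ratio: r(k) = \frac{9}{4} * (k-10) / [(k+1)] ; factor over Q: parameters, x = \frac{9}{4}, and C = \frac{7}{10}.

This is \frac{7}{10} * 1F0(-10; -; \frac{9}{4}) in reduced canonical form. Verdict: terminating - no listed pattern fits, but -10 in the upper list cuts the series at k = 10; direct evaluation. Sum: \frac{13671875}{2097152}.


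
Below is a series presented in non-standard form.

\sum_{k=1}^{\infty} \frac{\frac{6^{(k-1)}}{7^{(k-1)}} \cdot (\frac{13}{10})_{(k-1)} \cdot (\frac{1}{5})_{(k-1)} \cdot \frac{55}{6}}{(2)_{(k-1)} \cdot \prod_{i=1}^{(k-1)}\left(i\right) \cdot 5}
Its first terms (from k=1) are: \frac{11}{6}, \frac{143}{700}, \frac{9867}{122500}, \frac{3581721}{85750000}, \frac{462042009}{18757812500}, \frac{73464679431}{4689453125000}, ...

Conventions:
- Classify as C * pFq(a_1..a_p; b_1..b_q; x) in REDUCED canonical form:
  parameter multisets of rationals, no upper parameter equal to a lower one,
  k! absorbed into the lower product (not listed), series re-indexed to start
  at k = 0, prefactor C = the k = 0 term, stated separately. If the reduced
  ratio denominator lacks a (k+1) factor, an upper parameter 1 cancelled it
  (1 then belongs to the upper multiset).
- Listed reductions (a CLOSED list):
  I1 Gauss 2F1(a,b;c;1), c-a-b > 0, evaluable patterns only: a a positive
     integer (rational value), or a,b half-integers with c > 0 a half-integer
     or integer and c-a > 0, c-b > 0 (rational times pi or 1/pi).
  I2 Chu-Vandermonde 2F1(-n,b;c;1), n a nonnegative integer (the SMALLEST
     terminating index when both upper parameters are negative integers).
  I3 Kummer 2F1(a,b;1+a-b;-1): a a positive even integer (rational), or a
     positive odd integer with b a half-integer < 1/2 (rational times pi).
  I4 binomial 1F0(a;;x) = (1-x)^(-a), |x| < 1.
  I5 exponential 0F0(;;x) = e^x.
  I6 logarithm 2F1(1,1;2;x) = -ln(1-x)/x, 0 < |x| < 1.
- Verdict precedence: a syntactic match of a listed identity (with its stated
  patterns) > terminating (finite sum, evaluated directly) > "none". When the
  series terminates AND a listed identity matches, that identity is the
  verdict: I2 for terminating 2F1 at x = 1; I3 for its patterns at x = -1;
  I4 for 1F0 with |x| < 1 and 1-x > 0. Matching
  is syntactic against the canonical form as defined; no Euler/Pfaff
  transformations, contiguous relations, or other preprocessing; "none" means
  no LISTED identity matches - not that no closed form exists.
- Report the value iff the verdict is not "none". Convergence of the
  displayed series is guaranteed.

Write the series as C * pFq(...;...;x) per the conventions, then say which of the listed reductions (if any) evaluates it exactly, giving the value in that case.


x = \frac{6}{7} here; the reduced form reads 2F1, upper {\frac{1}{5}, \frac{13}{10}}, lower {2}, C = \frac{11}{6}. Verdict: none - at argument \frac{6}{7} the multisets {\frac{1}{5}, \frac{13}{10}} ; {2} match no listed identity.

Key step: t_0 = \frac{11}{6} here, and the constant factors (C = 11/6, x = 6/7) combine into one prefactor.
Consecutive-term ratio: r(k) = \frac{6}{7} * (k+\frac{1}{5}) (k+\frac{13}{10}) / [(k+2) (k+1)] - rational in k, leading ratio \frac{6}{7}; with t_0 = \frac{11}{6}, classification follows.


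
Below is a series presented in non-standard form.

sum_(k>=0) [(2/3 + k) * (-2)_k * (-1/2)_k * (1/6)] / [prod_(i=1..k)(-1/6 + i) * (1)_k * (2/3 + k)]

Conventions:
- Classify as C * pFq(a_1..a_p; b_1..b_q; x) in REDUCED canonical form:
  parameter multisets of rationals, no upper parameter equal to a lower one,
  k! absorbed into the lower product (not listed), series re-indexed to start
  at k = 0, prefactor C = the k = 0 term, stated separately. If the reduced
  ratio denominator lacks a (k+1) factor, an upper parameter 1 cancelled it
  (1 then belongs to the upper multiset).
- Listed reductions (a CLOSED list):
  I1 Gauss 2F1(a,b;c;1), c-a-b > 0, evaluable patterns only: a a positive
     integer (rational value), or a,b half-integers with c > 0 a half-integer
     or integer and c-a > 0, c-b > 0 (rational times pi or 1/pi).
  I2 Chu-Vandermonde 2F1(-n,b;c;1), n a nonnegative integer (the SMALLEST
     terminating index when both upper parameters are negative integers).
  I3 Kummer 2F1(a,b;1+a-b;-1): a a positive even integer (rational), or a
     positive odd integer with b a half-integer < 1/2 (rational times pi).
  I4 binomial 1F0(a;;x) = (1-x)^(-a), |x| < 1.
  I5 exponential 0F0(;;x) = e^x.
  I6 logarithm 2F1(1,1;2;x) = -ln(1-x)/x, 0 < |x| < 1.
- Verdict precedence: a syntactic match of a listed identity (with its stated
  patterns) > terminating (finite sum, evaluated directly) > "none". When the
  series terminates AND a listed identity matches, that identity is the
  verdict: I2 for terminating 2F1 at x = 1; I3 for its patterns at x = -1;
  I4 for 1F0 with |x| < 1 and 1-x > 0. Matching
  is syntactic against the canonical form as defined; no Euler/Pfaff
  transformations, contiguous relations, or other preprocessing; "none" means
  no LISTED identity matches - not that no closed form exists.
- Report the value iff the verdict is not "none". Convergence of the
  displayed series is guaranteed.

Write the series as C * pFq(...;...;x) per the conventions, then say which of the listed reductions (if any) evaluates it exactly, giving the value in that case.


Prefactor 1/6, argument 1: 2F1 with upper {-2, -1/2} over lower {5/6}. Verdict: Chu-Vandermonde (I2) matches (terminating 2F1 at x = 1 with n = 2, b = -1/2, c = 5/6). Exact value: 56/165.

Structural cue: x = 1 and striking the common factor k + 2/3 reduces the term (prefactor 1/6).
Term ratio: r(k) = 1 * (k-2) (k-1/2) / [(k+5/6) (k+1)] - rational in k, leading ratio 1; with t_0 = 1/6, classification follows.


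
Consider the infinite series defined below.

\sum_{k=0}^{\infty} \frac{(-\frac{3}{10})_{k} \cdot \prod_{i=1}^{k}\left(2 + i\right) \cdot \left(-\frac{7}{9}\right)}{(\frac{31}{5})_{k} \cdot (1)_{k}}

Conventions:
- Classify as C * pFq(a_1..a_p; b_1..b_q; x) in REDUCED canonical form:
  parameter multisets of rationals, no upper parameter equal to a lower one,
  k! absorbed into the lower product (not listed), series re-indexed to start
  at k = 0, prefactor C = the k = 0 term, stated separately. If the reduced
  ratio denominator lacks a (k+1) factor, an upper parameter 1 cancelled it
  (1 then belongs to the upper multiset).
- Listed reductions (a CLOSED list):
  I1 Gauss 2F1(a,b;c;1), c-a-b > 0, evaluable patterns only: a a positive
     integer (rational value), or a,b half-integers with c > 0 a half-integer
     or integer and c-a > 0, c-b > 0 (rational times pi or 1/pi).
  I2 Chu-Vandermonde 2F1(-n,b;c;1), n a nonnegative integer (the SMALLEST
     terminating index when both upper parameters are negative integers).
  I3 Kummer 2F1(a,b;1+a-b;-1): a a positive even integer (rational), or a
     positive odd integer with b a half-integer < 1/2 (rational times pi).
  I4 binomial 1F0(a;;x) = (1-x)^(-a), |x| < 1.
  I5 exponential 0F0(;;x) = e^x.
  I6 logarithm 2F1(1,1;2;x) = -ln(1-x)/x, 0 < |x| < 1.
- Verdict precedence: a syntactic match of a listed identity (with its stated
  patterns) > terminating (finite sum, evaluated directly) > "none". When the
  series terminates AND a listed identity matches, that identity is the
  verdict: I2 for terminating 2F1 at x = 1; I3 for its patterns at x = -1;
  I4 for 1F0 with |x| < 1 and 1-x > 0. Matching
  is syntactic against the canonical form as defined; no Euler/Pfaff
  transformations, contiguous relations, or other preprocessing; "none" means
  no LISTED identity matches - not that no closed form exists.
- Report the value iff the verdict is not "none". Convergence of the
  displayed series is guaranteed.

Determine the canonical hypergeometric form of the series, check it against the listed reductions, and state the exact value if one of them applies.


Key step: with t_0 = -\frac{7}{9}, the running product (prefactor -7/9) telescopes to a rising factorial.
Step ratio: r(k) = 1 * (k-\frac{3}{10}) (k+3) / [(k+\frac{31}{5}) (k+1)] - rational in k. x = 1; t_0 = -\frac{7}{9}; negate the roots.

The series (x = 1) is 2F1: upper {-\frac{3}{10}, 3}, lower {\frac{31}{5}}, prefactor -\frac{7}{9}. Verdict (x = 1): Gauss's theorem (I1) applies (x = 1: the Gamma ratio telescopes since c-a-b = 7/2 > 0 and a = 3 in Z>0). Hence: -\frac{23296}{37125}.
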